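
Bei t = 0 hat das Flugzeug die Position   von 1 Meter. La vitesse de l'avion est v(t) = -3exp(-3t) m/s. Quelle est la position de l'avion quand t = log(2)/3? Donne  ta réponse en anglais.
We need to integrate our velocity equation v(t) = -3·exp(-3·t) 1 time. Finding the antiderivative of v(t) and using x(0) = 1: x(t) = exp(-3·t). From the given position equation x(t) = exp(-3·t), we substitute t = log(2)/3 to get x = 1/2.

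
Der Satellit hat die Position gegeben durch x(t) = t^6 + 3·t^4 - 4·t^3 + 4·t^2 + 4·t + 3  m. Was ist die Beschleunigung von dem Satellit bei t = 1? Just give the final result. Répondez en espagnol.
En t = 1, a = 50.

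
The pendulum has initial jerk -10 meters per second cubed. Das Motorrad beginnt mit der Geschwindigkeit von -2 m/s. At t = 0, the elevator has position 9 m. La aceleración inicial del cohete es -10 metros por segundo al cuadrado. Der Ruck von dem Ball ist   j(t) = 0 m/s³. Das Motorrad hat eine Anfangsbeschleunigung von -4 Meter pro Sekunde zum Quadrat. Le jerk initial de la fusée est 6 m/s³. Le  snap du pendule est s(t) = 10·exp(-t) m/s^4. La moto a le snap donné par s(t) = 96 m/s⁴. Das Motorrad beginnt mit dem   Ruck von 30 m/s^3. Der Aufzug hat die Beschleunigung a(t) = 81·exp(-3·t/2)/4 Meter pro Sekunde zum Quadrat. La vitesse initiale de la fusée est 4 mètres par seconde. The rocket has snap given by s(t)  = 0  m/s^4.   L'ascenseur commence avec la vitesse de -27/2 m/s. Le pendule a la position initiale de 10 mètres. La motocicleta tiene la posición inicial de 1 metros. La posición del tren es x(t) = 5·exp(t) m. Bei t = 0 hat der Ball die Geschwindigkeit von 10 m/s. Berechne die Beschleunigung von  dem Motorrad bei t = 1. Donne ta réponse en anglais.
To find the answer, we compute 2 integrals of s(t) = 96. Taking ∫s(t)dt and applying j(0) = 30, we find j(t) = 96·t + 30. Finding the integral of j(t) and using a(0) = -4: a(t) = 48·t^2 + 30·t - 4. Using a(t) = 48·t^2 + 30·t - 4 and substituting t = 1, we find a = 74.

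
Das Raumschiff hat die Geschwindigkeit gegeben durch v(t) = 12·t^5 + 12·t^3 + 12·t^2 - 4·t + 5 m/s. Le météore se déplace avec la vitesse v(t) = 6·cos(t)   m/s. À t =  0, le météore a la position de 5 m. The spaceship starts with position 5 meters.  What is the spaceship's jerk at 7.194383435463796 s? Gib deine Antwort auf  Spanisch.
Debemos derivar nuestra ecuación de la velocidad v(t) = 12·t^5 + 12·t^3 + 12·t^2 - 4·t + 5 2 veces. La derivada de la velocidad da la aceleración: a(t) = 60·t^4 + 36·t^2 + 24·t - 4. La derivada de la aceleración da la sacudida: j(t) = 240·t^3 + 72·t + 24. De la ecuación de la sacudida j(t) = 240·t^3 + 72·t + 24, sustituimos t = 7.194383435463796 para obtener j = 89912.0419502422.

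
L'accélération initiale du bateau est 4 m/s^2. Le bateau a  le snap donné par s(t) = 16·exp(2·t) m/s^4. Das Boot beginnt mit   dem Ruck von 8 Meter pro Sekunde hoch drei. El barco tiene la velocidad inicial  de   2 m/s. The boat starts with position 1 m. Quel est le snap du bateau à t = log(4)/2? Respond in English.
Using s(t) = 16·exp(2·t) and substituting t = log(4)/2, we find s = 64.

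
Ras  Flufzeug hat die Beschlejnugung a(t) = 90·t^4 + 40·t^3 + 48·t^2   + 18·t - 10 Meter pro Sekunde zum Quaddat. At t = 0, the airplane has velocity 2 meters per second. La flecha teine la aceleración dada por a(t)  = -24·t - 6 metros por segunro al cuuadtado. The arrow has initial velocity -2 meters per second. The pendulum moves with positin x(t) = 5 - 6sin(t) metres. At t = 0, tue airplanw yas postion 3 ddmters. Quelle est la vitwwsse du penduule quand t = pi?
Pour résoudre ceci, nous devons prendre 1 dérivée de notre équation de la position x(t) = 5 - 6·sin(t). En dérivant la position, nous obtenons la vitesse: v(t) = -6·cos(t). De l'équation de la vitesse v(t) = -6·cos(t), nous substituons t = pi pour obtenir v = 6.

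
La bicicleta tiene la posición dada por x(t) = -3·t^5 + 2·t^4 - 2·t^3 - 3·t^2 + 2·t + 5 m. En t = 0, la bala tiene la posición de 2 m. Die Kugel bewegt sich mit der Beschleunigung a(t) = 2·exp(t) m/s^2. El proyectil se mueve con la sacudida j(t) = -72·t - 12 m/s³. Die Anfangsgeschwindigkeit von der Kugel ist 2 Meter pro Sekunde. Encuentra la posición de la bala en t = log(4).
Necesitamos integrar nuestra ecuación de la aceleración a(t) = 2·exp(t) 2 veces. Integrando la aceleración y usando la condición inicial v(0) = 2, obtenemos v(t) = 2·exp(t). Tomando ∫v(t)dt y aplicando x(0) = 2, encontramos x(t) = 2·exp(t). De la ecuación de la posición x(t) = 2·exp(t), sustituimos t = log(4) para obtener x = 8.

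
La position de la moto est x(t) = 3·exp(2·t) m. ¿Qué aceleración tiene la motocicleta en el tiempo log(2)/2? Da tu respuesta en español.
Debemos derivar nuestra ecuación de la posición x(t) = 3·exp(2·t) 2 veces. Tomando d/dt de x(t), encontramos v(t) = 6·exp(2·t). La derivada de la velocidad da la aceleración: a(t) = 12·exp(2·t). Tenemos la aceleración a(t) = 12·exp(2·t). Sustituyendo t = log(2)/2: a(log(2)/2) = 24.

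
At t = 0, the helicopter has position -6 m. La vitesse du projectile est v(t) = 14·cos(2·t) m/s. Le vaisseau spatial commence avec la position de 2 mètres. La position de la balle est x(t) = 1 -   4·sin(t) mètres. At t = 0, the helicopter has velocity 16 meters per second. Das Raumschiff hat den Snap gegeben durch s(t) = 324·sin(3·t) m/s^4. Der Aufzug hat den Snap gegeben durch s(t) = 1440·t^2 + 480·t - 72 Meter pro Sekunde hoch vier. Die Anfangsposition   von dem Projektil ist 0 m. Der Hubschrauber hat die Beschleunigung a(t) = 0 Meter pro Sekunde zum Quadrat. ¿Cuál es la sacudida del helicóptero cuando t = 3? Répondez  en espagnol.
Para resolver esto, necesitamos tomar 1 derivada de nuestra ecuación de la aceleración a(t) = 0. La derivada de la aceleración da la sacudida: j(t) = 0. Tenemos la sacudida j(t) = 0. Sustituyendo t = 3: j(3) = 0.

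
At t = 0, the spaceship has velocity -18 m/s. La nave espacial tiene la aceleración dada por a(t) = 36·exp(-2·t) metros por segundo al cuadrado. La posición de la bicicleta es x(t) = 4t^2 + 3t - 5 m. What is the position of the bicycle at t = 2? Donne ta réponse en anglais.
From the given position equation x(t) = 4·t^2 + 3·t - 5, we substitute t = 2 to get x = 17.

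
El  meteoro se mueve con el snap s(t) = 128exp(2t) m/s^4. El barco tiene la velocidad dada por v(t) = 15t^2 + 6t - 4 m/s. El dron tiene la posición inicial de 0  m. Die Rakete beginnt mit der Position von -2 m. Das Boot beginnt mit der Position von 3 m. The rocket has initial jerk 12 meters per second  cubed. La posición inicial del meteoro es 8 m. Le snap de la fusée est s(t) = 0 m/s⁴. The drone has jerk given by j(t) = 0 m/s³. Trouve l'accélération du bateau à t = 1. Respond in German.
Wir müssen unsere Gleichung für die Geschwindigkeit v(t) = 15·t^2 + 6·t - 4 1-mal ableiten. Mit d/dt von v(t) finden wir a(t) = 30·t + 6. Aus der Gleichung für die Beschleunigung a(t) = 30·t + 6, setzen wir t = 1 ein und erhalten a = 36.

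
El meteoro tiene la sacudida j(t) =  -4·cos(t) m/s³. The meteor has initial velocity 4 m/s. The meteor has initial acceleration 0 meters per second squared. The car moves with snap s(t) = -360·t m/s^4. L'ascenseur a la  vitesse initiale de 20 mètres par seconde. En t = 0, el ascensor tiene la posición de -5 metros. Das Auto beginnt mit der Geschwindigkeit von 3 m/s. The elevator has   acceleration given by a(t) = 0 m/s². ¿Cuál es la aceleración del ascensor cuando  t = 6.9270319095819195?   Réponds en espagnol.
De la ecuación de la aceleración a(t) = 0, sustituimos t = 6.9270319095819195 para obtener a = 0.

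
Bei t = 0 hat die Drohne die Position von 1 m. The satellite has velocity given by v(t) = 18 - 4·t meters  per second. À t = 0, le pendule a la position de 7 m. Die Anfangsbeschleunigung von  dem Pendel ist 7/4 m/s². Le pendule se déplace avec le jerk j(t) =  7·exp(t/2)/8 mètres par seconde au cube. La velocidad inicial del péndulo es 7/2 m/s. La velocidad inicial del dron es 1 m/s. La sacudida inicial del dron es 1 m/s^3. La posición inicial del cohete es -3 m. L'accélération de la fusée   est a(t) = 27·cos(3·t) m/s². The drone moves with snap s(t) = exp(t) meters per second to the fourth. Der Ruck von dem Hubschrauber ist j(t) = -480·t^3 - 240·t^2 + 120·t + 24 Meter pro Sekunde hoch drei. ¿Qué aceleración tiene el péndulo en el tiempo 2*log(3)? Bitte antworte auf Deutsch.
Um dies zu lösen, müssen wir 1 Stammfunktion unserer Gleichung für den Ruck j(t) = 7·exp(t/2)/8 finden. Das Integral von dem Ruck, mit a(0) = 7/4, ergibt die Beschleunigung: a(t) = 7·exp(t/2)/4. Wir haben die Beschleunigung a(t) = 7·exp(t/2)/4. Durch Einsetzen von t = 2*log(3): a(2*log(3)) = 21/4.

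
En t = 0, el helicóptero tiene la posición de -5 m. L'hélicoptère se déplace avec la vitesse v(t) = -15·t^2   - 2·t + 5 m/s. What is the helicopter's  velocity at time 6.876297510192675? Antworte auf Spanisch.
De la ecuación de la velocidad v(t) = -15·t^2 - 2·t + 5, sustituimos t = 6.876297510192675 para obtener v = -718.004606750615.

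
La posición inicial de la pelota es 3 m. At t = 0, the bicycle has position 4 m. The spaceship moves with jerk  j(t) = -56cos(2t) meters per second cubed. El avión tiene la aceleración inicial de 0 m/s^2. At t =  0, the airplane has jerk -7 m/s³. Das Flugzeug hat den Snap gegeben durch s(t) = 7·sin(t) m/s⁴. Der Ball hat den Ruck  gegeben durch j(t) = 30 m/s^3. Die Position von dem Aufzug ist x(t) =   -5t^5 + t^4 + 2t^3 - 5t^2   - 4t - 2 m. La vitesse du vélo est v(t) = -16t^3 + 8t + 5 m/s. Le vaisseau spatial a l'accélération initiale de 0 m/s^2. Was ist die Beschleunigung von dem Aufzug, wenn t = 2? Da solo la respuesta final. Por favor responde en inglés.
At t = 2, a = -738.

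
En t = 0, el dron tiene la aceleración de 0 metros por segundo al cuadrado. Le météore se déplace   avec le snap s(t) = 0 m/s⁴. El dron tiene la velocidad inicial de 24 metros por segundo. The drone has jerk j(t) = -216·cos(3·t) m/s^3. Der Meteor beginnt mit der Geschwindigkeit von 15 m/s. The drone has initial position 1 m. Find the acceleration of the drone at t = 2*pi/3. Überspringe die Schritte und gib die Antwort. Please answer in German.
Bei t = 2*pi/3, a = 0.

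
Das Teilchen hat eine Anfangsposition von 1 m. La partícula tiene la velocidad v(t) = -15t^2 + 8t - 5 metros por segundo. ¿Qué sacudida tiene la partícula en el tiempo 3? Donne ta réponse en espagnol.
Partiendo de la velocidad v(t) = -15·t^2 + 8·t - 5, tomamos 2 derivadas. Derivando la velocidad, obtenemos la aceleración: a(t) = 8 - 30·t. La derivada de la aceleración da la sacudida: j(t) = -30. Tenemos la sacudida j(t) = -30. Sustituyendo t = 3: j(3) = -30.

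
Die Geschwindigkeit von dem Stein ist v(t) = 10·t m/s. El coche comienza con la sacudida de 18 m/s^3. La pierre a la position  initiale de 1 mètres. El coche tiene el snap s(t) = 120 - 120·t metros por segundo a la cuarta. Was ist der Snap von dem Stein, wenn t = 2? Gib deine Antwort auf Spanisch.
Para resolver esto, necesitamos tomar 3 derivadas de nuestra ecuación de la velocidad v(t) = 10·t. Derivando la velocidad, obtenemos la aceleración: a(t) = 10. La derivada de la aceleración da la sacudida: j(t) = 0. Derivando la sacudida, obtenemos el snap: s(t) = 0. Usando s(t) = 0 y sustituyendo t = 2, encontramos s = 0.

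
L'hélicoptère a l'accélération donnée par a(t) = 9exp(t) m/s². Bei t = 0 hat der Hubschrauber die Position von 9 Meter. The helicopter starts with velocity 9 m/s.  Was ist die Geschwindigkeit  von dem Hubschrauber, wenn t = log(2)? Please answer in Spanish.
Para resolver esto, necesitamos tomar 1 integral de nuestra ecuación de la aceleración a(t) = 9·exp(t). La antiderivada de la aceleración es la velocidad. Usando v(0) = 9, obtenemos v(t) = 9·exp(t). Tenemos la velocidad v(t) = 9·exp(t). Sustituyendo t = log(2): v(log(2)) = 18.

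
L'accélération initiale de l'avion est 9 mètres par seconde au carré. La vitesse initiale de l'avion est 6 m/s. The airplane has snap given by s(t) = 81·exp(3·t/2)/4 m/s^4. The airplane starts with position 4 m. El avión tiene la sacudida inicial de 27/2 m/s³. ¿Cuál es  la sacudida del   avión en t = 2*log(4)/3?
Necesitamos integrar nuestra ecuación del snap s(t) = 81·exp(3·t/2)/4 1 vez. Tomando ∫s(t)dt y aplicando j(0) = 27/2, encontramos j(t) = 27·exp(3·t/2)/2. Tenemos la sacudida j(t) = 27·exp(3·t/2)/2. Sustituyendo t = 2*log(4)/3: j(2*log(4)/3) = 54.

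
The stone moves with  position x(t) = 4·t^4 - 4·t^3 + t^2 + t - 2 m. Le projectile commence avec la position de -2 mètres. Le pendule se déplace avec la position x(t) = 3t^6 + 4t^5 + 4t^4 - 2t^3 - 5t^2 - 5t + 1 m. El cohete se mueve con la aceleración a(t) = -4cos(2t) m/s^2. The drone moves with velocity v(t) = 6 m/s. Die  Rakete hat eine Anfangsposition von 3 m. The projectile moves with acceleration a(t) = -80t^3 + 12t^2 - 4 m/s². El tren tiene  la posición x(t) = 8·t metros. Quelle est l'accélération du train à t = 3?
Nous devons dériver notre équation de la position x(t) = 8·t 2 fois. En prenant d/dt de x(t), nous trouvons v(t) = 8. En dérivant la vitesse, nous obtenons l'accélération: a(t) = 0. De l'équation de l'accélération a(t) = 0, nous substituons t = 3 pour obtenir a = 0.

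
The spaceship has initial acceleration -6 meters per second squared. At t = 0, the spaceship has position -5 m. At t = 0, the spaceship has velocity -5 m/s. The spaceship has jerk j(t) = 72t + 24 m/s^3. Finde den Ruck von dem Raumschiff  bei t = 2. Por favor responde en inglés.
From the given jerk equation j(t) = 72·t + 24, we substitute t = 2 to get j = 168.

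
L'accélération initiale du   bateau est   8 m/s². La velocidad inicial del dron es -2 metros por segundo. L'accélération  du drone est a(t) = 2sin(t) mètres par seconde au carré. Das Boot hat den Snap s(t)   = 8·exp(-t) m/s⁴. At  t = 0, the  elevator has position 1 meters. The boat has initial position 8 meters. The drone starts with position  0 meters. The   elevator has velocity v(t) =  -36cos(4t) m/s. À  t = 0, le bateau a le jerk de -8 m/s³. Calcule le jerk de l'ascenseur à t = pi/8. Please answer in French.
Pour résoudre ceci, nous devons prendre 2 dérivées de notre équation de la vitesse v(t) = -36·cos(4·t). La dérivée de la vitesse donne l'accélération: a(t) = 144·sin(4·t). La dérivée de l'accélération donne le jerk: j(t) = 576·cos(4·t). Nous avons le jerk j(t) = 576·cos(4·t). En substituant t = pi/8: j(pi/8) = 0.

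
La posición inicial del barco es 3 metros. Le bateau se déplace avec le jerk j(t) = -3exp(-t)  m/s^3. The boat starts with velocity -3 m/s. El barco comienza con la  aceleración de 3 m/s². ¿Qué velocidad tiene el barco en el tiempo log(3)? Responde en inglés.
We must find the integral of our jerk equation j(t) = -3·exp(-t) 2 times. The antiderivative of jerk, with a(0) = 3, gives acceleration: a(t) = 3·exp(-t). The integral of acceleration, with v(0) = -3, gives velocity: v(t) = -3·exp(-t). From the given velocity equation v(t) = -3·exp(-t), we substitute t = log(3) to get v = -1.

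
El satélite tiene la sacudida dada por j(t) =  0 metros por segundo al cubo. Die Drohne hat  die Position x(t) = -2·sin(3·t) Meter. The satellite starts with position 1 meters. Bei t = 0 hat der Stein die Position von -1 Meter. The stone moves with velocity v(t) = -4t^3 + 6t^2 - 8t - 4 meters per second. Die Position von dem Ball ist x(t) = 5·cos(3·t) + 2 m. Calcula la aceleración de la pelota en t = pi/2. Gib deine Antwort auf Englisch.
Starting from position x(t) = 5·cos(3·t) + 2, we take 2 derivatives. Differentiating position, we get velocity: v(t) = -15·sin(3·t). The derivative of velocity gives acceleration: a(t) = -45·cos(3·t). Using a(t) = -45·cos(3·t) and substituting t = pi/2, we find a = 0.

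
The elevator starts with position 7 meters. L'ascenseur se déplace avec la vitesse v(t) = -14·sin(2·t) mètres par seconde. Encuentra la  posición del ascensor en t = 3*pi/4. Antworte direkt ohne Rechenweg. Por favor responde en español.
x(3*pi/4) = 0.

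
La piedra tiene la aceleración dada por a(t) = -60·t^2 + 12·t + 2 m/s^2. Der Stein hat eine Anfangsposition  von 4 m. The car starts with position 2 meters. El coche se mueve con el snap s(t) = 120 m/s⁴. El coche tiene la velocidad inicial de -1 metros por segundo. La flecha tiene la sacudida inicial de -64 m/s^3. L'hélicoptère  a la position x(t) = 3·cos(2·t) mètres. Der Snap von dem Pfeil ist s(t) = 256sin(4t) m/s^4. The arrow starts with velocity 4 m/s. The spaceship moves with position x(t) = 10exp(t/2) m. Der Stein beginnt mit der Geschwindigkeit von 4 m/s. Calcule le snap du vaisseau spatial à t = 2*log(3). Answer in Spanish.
Debemos derivar nuestra ecuación de la posición x(t) = 10·exp(t/2) 4 veces. La derivada de la posición da la velocidad: v(t) = 5·exp(t/2). La derivada de la velocidad da la aceleración: a(t) = 5·exp(t/2)/2. La derivada de la aceleración da la sacudida: j(t) = 5·exp(t/2)/4. La derivada de la sacudida da el snap: s(t) = 5·exp(t/2)/8. Tenemos el snap s(t) = 5·exp(t/2)/8. Sustituyendo t = 2*log(3): s(2*log(3)) = 15/8.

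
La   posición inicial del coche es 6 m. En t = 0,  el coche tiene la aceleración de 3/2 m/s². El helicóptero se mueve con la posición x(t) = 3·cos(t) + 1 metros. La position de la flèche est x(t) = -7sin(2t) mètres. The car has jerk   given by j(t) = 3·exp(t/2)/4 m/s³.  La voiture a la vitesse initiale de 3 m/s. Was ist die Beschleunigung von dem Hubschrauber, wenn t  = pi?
Wir müssen unsere Gleichung für die Position x(t) = 3·cos(t) + 1 2-mal ableiten. Die Ableitung von der Position ergibt die Geschwindigkeit: v(t) = -3·sin(t). Die Ableitung von der Geschwindigkeit ergibt die Beschleunigung: a(t) = -3·cos(t). Wir haben die Beschleunigung a(t) = -3·cos(t). Durch Einsetzen von t = pi: a(pi) = 3.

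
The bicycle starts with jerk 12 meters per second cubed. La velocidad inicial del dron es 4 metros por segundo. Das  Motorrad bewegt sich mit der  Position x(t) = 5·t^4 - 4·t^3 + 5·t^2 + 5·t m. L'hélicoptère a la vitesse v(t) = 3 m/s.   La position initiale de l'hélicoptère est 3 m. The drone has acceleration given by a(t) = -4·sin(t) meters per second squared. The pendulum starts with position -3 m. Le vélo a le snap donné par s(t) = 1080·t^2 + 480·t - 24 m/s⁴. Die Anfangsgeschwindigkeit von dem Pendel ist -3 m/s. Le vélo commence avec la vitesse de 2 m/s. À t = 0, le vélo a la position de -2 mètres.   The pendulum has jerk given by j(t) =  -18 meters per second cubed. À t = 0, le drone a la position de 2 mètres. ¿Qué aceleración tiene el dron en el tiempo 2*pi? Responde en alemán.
Wir haben die Beschleunigung a(t) = -4·sin(t). Durch Einsetzen von t = 2*pi: a(2*pi) = 0.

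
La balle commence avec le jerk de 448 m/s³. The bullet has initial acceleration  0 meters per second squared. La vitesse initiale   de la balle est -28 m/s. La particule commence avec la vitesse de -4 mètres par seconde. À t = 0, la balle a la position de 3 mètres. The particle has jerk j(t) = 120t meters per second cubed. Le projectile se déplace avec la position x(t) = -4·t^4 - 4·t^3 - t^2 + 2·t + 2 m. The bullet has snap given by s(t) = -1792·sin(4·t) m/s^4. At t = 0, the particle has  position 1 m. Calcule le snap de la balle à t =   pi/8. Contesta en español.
De la ecuación del snap s(t) = -1792·sin(4·t), sustituimos t = pi/8 para obtener s = -1792.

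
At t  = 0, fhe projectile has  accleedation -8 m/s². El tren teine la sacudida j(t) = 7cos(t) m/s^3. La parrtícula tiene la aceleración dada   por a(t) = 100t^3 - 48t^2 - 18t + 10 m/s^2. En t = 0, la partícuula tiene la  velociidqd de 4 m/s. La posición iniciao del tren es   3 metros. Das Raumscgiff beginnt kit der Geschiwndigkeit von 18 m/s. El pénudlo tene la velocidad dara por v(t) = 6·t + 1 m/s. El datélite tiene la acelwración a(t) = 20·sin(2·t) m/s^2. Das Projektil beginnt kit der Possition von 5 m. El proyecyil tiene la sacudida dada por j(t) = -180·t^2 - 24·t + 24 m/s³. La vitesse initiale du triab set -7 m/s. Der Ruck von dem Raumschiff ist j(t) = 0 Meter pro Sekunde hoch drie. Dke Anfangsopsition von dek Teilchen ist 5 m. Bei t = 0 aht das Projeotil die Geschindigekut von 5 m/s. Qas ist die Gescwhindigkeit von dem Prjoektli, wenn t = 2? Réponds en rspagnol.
Debemos encontrar la integral de nuestra ecuación de la sacudida j(t) = -180·t^2 - 24·t + 24 2 veces. La integral de la sacudida es la aceleración. Usando a(0) = -8, obtenemos a(t) = -60·t^3 - 12·t^2 + 24·t - 8. Tomando ∫a(t)dt y aplicando v(0) = 5, encontramos v(t) = -15·t^4 - 4·t^3 + 12·t^2 - 8·t + 5. Tenemos la velocidad v(t) = -15·t^4 - 4·t^3 + 12·t^2 - 8·t + 5. Sustituyendo t = 2: v(2) = -235.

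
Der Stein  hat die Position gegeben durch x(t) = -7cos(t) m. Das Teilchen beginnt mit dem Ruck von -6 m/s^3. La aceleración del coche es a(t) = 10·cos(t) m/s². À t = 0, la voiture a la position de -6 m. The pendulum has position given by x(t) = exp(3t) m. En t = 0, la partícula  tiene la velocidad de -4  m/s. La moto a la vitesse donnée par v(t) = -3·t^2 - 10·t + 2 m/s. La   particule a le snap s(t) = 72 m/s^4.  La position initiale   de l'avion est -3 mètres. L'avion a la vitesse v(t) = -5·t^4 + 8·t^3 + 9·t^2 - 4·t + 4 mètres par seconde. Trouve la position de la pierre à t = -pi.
En utilisant x(t) = -7·cos(t) et en substituant t = -pi, nous trouvons x = 7.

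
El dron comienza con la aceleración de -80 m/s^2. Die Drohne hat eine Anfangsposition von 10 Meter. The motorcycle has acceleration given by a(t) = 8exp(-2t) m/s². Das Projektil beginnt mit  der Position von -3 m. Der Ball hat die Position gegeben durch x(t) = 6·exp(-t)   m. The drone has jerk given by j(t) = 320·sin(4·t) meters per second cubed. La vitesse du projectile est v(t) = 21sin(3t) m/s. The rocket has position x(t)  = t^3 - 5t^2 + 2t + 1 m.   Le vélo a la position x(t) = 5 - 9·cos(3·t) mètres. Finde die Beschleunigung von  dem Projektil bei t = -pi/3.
Ausgehend von der Geschwindigkeit v(t) = 21·sin(3·t), nehmen wir 1 Ableitung. Durch Ableiten von der Geschwindigkeit erhalten wir die Beschleunigung: a(t) = 63·cos(3·t). Wir haben die Beschleunigung a(t) = 63·cos(3·t). Durch Einsetzen von t = -pi/3: a(-pi/3) = -63.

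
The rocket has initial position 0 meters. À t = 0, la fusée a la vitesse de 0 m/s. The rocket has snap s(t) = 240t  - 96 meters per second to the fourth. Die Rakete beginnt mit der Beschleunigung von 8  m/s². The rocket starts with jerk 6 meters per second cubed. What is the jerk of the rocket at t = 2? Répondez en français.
Pour résoudre ceci, nous devons prendre 1 primitive de notre équation du snap s(t) = 240·t - 96. La primitive du snap est le jerk. En utilisant j(0) = 6, nous obtenons j(t) = 120·t^2 - 96·t + 6. Nous avons le jerk j(t) = 120·t^2 - 96·t + 6. En substituant t = 2: j(2) = 294.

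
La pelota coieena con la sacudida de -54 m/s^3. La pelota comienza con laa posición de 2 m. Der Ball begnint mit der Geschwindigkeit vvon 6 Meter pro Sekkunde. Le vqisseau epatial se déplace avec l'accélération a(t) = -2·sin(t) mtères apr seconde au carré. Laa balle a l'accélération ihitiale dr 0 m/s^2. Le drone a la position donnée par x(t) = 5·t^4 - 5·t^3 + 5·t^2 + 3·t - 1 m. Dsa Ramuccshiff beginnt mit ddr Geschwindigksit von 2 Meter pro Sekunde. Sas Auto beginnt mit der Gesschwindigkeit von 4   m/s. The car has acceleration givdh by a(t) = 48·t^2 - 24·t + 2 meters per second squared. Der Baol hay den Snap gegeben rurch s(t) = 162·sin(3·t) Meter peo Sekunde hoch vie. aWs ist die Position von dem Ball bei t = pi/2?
Wir müssen unsere Gleichung für den Snap s(t) = 162·sin(3·t) 4-mal integrieren. Mit ∫s(t)dt und Anwendung von j(0) = -54, finden wir j(t) = -54·cos(3·t). Die Stammfunktion von dem Ruck, mit a(0) = 0, ergibt die Beschleunigung: a(t) = -18·sin(3·t). Die Stammfunktion von der Beschleunigung ist die Geschwindigkeit. Mit v(0) = 6 erhalten wir v(t) = 6·cos(3·t). Das Integral von der Geschwindigkeit ist die Position. Mit x(0) = 2 erhalten wir x(t) = 2·sin(3·t) + 2. Wir haben die Position x(t) = 2·sin(3·t) + 2. Durch Einsetzen von t = pi/2: x(pi/2) = 0.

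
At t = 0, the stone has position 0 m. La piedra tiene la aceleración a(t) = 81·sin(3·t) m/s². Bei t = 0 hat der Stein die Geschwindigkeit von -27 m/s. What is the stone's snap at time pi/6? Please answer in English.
To solve this, we need to take 2 derivatives of our acceleration equation a(t) = 81·sin(3·t). Taking d/dt of a(t), we find j(t) = 243·cos(3·t). Differentiating jerk, we get snap: s(t) = -729·sin(3·t). From the given snap equation s(t) = -729·sin(3·t), we substitute t = pi/6 to get s = -729.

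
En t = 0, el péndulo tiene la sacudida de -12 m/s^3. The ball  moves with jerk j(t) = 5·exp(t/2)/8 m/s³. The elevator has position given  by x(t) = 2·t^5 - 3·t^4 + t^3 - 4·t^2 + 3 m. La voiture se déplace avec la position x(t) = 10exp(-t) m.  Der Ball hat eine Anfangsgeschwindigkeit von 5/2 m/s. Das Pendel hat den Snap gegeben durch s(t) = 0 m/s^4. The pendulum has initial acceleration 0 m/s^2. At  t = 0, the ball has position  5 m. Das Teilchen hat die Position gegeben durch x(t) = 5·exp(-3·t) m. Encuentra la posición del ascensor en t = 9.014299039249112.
Tenemos la posición x(t) = 2·t^5 - 3·t^4 + t^3 - 4·t^2 + 3. Sustituyendo t = 9.014299039249112: x(9.014299039249112) = 99641.2091924370.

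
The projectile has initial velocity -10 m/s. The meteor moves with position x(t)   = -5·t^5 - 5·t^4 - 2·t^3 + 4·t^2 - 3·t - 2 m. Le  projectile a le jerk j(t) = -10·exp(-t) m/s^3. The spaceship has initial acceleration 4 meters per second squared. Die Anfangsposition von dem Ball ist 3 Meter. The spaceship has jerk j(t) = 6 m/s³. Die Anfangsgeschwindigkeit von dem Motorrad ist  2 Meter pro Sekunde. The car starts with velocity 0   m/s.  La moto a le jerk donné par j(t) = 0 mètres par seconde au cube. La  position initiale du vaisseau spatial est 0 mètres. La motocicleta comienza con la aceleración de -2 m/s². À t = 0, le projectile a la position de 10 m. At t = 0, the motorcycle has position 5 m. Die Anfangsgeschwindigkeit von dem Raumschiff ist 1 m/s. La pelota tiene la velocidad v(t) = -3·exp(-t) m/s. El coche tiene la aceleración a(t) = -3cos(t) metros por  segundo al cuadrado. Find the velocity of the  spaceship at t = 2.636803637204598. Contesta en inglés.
To solve this, we need to take 2 antiderivatives of our jerk equation j(t) = 6. The integral of jerk is acceleration. Using a(0) = 4, we get a(t) = 6·t + 4. The antiderivative of acceleration, with v(0) = 1, gives velocity: v(t) = 3·t^2 + 4·t + 1. Using v(t) = 3·t^2 + 4·t + 1 and substituting t = 2.636803637204598, we find v = 32.4054148123446.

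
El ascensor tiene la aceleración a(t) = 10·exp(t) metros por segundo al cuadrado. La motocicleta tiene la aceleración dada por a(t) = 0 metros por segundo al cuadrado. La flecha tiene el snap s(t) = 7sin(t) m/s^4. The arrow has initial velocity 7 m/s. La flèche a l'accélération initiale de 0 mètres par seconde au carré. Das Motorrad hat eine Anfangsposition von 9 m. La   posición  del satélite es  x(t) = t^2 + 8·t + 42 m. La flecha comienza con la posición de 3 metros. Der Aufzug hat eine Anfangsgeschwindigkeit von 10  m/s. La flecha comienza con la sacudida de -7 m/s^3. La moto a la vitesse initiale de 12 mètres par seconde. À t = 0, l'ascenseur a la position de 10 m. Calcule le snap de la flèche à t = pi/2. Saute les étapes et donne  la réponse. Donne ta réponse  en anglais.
At t = pi/2, s = 7.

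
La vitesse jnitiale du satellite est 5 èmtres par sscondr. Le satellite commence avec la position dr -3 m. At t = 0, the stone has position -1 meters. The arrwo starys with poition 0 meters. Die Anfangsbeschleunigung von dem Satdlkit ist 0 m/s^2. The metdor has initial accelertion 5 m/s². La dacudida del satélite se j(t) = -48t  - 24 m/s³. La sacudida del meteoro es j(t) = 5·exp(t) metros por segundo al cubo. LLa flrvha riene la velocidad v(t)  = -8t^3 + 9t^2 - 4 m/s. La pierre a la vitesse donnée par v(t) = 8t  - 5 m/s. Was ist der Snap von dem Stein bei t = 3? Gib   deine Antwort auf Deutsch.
Wir müssen unsere Gleichung für die Geschwindigkeit v(t) = 8·t - 5 3-mal ableiten. Durch Ableiten von der Geschwindigkeit erhalten wir die Beschleunigung: a(t) = 8. Die Ableitung von der Beschleunigung ergibt den Ruck: j(t) = 0. Die Ableitung von dem Ruck ergibt den Snap: s(t) = 0. Mit s(t) = 0 und Einsetzen von t = 3, finden wir s = 0.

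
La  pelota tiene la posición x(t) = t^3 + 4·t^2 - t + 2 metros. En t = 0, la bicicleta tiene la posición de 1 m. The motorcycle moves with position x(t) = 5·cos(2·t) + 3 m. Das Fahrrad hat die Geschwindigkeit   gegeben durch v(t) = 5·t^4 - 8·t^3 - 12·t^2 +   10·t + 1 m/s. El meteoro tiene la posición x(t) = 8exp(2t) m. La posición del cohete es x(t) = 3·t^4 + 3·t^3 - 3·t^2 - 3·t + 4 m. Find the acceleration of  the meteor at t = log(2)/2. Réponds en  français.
Nous devons dériver notre équation de la position x(t) = 8·exp(2·t) 2 fois. En prenant d/dt de x(t), nous trouvons v(t) = 16·exp(2·t). En dérivant la vitesse, nous obtenons l'accélération: a(t) = 32·exp(2·t). En utilisant a(t) = 32·exp(2·t) et en substituant t = log(2)/2, nous trouvons a = 64.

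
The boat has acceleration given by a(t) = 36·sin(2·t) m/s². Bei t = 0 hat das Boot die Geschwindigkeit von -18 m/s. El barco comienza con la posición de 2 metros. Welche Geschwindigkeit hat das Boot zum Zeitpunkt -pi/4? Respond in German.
Ausgehend von der Beschleunigung a(t) = 36·sin(2·t), nehmen wir 1 Stammfunktion. Durch Integration von der Beschleunigung und Verwendung der Anfangsbedingung v(0) = -18, erhalten wir v(t) = -18·cos(2·t). Wir haben die Geschwindigkeit v(t) = -18·cos(2·t). Durch Einsetzen von t = -pi/4: v(-pi/4) = 0.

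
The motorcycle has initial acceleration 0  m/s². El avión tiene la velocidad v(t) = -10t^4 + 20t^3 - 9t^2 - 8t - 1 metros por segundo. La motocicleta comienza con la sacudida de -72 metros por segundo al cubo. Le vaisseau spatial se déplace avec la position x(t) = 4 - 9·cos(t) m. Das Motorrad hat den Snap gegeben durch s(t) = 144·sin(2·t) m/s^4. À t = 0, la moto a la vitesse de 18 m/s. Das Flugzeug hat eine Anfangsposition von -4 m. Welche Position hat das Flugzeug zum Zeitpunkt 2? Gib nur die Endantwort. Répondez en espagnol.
La respuesta es -30.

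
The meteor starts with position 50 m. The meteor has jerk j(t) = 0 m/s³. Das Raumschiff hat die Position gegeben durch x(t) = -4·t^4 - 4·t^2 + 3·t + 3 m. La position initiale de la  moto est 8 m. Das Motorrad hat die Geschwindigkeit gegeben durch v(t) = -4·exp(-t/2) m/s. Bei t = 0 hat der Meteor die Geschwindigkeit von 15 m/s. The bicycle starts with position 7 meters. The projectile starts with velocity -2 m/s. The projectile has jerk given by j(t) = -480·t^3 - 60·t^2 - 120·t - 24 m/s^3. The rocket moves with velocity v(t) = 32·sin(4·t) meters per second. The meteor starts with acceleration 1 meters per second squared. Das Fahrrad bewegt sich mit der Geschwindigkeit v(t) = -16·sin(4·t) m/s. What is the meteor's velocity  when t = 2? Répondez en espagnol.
Partiendo de la sacudida j(t) = 0, tomamos 2 antiderivadas. Tomando ∫j(t)dt y aplicando a(0) = 1, encontramos a(t) = 1. La antiderivada de la aceleración es la velocidad. Usando v(0) = 15, obtenemos v(t) = t + 15. De la ecuación de la velocidad v(t) = t + 15, sustituimos t = 2 para obtener v = 17.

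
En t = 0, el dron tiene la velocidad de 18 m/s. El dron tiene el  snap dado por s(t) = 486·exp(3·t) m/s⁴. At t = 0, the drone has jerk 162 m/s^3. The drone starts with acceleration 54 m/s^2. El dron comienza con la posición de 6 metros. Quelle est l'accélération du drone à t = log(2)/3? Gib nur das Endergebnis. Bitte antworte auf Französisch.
À t = log(2)/3, a = 108.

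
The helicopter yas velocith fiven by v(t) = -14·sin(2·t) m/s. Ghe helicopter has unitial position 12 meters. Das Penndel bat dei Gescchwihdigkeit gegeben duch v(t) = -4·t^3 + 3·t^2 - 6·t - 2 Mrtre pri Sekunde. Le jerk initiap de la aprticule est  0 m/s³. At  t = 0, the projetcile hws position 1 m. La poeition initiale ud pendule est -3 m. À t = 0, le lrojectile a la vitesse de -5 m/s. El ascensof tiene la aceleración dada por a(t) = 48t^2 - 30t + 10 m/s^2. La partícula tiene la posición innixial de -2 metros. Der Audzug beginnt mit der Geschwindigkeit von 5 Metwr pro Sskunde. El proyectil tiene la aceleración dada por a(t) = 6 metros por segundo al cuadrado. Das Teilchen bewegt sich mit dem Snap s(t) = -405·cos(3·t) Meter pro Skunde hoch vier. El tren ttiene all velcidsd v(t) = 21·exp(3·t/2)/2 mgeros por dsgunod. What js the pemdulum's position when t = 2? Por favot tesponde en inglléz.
To solve this, we need to take 1 antiderivative of our velocity equation v(t) = -4·t^3 + 3·t^2 - 6·t - 2. Finding the integral of v(t) and using x(0) = -3: x(t) = -t^4 + t^3 - 3·t^2 - 2·t - 3. We have position x(t) = -t^4 + t^3 - 3·t^2 - 2·t - 3. Substituting t = 2: x(2) = -27.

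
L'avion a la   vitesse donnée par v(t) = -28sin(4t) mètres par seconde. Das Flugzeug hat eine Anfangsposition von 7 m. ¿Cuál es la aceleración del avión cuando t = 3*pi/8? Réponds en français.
Nous devons dériver notre équation de la vitesse v(t) = -28·sin(4·t) 1 fois. La dérivée de la vitesse donne l'accélération: a(t) = -112·cos(4·t). En utilisant a(t) = -112·cos(4·t) et en substituant t = 3*pi/8, nous trouvons a = 0.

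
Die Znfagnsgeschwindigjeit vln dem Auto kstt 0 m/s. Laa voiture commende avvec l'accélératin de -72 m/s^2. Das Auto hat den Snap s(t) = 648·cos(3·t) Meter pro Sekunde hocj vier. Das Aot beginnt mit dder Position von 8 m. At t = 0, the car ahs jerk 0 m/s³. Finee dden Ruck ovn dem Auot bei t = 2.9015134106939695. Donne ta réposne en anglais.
We need to integrate our snap equation s(t) = 648·cos(3·t) 1 time. Integrating snap and using the initial condition j(0) = 0, we get j(t) = 216·sin(3·t). Using j(t) = 216·sin(3·t) and substituting t = 2.9015134106939695, we find j = 142.465689891318.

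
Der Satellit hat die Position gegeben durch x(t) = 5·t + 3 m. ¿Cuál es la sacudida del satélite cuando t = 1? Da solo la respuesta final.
La sacudida en t = 1 es j = 0.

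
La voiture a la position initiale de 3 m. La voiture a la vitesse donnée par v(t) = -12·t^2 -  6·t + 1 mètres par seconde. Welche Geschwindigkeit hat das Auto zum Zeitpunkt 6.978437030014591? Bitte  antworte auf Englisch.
From the given velocity equation v(t) = -12·t^2 - 6·t + 1, we substitute t = 6.978437030014591 to get v = -625.253622762634.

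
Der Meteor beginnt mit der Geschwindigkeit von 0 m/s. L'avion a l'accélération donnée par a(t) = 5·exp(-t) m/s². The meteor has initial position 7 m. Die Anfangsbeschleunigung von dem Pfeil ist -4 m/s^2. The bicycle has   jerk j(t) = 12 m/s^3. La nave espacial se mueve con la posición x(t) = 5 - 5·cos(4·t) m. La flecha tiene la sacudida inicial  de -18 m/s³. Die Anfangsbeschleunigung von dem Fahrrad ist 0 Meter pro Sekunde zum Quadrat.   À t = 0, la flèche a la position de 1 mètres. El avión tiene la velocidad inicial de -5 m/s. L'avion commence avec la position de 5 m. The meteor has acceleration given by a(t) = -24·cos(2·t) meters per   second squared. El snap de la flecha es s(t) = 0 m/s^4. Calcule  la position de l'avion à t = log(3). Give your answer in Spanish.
Debemos encontrar la antiderivada de nuestra ecuación de la aceleración a(t) = 5·exp(-t) 2 veces. Integrando la aceleración y usando la condición inicial v(0) = -5, obtenemos v(t) = -5·exp(-t). La antiderivada de la velocidad es la posición. Usando x(0) = 5, obtenemos x(t) = 5·exp(-t). De la ecuación de la posición x(t) = 5·exp(-t), sustituimos t = log(3) para obtener x = 5/3.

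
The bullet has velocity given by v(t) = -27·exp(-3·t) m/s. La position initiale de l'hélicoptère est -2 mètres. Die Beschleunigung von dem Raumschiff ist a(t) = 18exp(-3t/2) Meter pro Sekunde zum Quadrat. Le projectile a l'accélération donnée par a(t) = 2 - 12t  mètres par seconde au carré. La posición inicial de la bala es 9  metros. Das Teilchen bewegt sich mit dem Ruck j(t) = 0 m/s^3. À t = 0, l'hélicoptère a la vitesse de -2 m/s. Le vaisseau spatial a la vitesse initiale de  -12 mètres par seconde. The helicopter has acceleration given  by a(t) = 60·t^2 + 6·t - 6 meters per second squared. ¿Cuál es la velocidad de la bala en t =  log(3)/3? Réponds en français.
De l'équation de la vitesse v(t) = -27·exp(-3·t), nous substituons t = log(3)/3 pour obtenir v = -9.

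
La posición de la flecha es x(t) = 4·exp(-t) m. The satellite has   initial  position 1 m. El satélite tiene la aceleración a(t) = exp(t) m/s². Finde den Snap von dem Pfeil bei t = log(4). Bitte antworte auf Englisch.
We must differentiate our position equation x(t) = 4·exp(-t) 4 times. The derivative of position gives velocity: v(t) = -4·exp(-t). Differentiating velocity, we get acceleration: a(t) = 4·exp(-t). The derivative of acceleration gives jerk: j(t) = -4·exp(-t). Taking d/dt of j(t), we find s(t) = 4·exp(-t). From the given snap equation s(t) = 4·exp(-t), we substitute t = log(4) to get s = 1.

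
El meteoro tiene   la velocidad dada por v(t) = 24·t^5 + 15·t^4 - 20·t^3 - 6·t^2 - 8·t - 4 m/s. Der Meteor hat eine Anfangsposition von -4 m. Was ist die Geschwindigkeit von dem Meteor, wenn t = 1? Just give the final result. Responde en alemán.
Die Geschwindigkeit bei t = 1 ist v = 1.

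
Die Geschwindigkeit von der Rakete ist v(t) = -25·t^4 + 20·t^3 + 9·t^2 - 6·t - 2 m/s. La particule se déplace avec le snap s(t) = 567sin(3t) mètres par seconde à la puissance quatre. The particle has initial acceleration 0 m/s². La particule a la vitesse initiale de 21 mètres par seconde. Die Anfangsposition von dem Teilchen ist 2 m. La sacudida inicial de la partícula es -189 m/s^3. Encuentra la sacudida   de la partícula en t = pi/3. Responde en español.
Para resolver esto, necesitamos tomar 1 integral de nuestra ecuación del snap s(t) = 567·sin(3·t). Integrando el snap y usando la condición inicial j(0) = -189, obtenemos j(t) = -189·cos(3·t). Usando j(t) = -189·cos(3·t) y sustituyendo t = pi/3, encontramos j = 189.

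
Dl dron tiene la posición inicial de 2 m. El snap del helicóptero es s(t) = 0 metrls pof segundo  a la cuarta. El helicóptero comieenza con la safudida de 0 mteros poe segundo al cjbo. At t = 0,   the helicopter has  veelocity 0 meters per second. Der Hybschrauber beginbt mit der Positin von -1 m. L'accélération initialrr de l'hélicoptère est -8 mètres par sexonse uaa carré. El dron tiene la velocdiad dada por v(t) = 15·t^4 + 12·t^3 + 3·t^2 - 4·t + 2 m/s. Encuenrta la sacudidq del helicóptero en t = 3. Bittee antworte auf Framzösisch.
Nous devons intégrer notre équation du snap s(t) = 0 1 fois. La primitive du snap, avec j(0) = 0, donne le jerk: j(t) = 0. Nous avons le jerk j(t) = 0. En substituant t = 3: j(3) = 0.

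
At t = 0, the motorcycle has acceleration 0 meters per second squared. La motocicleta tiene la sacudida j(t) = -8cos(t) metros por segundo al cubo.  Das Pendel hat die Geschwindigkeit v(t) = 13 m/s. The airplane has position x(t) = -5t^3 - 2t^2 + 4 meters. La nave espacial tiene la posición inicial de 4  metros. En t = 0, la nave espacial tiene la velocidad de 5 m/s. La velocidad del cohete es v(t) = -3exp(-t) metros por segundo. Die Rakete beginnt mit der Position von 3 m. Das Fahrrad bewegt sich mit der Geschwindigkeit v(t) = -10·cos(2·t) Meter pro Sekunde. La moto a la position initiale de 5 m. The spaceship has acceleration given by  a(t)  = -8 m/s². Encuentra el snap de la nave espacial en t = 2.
Para resolver esto, necesitamos tomar 2 derivadas de nuestra ecuación de la aceleración a(t) = -8. Derivando la aceleración, obtenemos la sacudida: j(t) = 0. Derivando la sacudida, obtenemos el snap: s(t) = 0. De la ecuación del snap s(t) = 0, sustituimos t = 2 para obtener s = 0.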